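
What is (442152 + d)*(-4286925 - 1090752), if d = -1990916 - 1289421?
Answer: 15262842196245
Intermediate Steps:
d = -3280337
(442152 + d)*(-4286925 - 1090752) = (442152 - 3280337)*(-4286925 - 1090752) = -2838185*(-5377677) = 15262842196245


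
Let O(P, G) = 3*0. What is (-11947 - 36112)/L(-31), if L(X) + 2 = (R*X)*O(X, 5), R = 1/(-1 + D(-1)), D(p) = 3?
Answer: 48059/2 ≈ 24030.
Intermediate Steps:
O(P, G) = 0
R = ½ (R = 1/(-1 + 3) = 1/2 = ½ ≈ 0.50000)
L(X) = -2 (L(X) = -2 + (X/2)*0 = -2 + 0 = -2)
(-11947 - 36112)/L(-31) = (-11947 - 36112)/(-2) = -48059*(-½) = 48059/2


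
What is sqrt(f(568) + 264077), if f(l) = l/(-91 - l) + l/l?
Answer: sqrt(114683683606)/659 ≈ 513.88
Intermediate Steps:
f(l) = 1 + l/(-91 - l) (f(l) = l/(-91 - l) + 1 = 1 + l/(-91 - l))
sqrt(f(568) + 264077) = sqrt(91/(91 + 568) + 264077) = sqrt(91/659 + 264077) = sqrt(174026834/659) = sqrt(114683683606)/659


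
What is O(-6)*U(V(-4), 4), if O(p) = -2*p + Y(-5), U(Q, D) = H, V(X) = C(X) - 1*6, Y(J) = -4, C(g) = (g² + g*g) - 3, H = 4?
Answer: 32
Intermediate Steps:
C(g) = -3 + 2*g² (C(g) = (g² + g²) - 3 = 2*g² - 3 = -3 + 2*g²)
V(X) = -9 + 2*X² (V(X) = (-3 + 2*X²) - 1*6 = (-3 + 2*X²) - 6 = -9 + 2*X²)
U(Q, D) = 4
O(p) = -4 - 2*p (O(p) = -2*p - 4 = -4 - 2*p)
O(-6)*U(V(-4), 4) = (-4 - 2*(-6))*4 = (-4 + 12)*4 = 8*4 = 32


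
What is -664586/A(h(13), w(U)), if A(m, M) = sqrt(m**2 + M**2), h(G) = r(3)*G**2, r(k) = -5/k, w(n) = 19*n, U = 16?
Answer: -1993758*sqrt(1545769)/1545769 ≈ -1603.6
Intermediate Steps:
h(G) = -5*G**2/3 (h(G) = (-5/3)*G**2 = (-5*1/3)*G**2 = -5*G**2/3)
A(m, M) = sqrt(M**2 + m**2)
-664586/A(h(13), w(U)) = -664586/sqrt((19*16)**2 + (-5/3*13**2)**2) = -664586/sqrt(304**2 + (-5/3*169)**2) = -664586/sqrt(92416 + (-845/3)**2) = -664586/sqrt(92416 + 714025/9) = -664586*3*sqrt(1545769)/1545769 = -1993758*sqrt(1545769)/1545769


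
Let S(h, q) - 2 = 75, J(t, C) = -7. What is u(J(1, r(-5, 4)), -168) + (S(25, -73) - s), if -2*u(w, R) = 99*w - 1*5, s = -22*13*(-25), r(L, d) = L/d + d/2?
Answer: -6724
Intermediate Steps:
r(L, d) = d/2 + L/d (r(L, d) = L/d + d*(1/2) = L/d + d/2 = d/2 + L/d)
s = 7150 (s = -286*(-25) = 7150)
S(h, q) = 77 (S(h, q) = 2 + 75 = 77)
u(w, R) = 5/2 - 99*w/2 (u(w, R) = -(99*w - 1*5)/2 = -(99*w - 5)/2 = -(-5 + 99*w)/2 = 5/2 - 99*w/2)
u(J(1, r(-5, 4)), -168) + (S(25, -73) - s) = (5/2 - 99/2*(-7)) + (77 - 1*7150) = (5/2 + 693/2) + (77 - 7150) = 349 - 7073 = -6724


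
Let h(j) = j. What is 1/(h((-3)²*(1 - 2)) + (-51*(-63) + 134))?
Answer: 1/3338 ≈ 0.00029958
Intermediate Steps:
1/(h((-3)²*(1 - 2)) + (-51*(-63) + 134)) = 1/((-3)²*(1 - 2) + (-51*(-63) + 134)) = 1/(9*(-1) + (3213 + 134)) = 1/(-9 + 3347) = 1/3338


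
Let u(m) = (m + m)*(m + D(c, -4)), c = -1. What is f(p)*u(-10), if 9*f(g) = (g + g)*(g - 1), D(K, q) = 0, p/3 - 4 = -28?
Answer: 233600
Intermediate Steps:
p = -72 (p = 12 + 3*(-28) = 12 - 84 = -72)
u(m) = 2*m² (u(m) = (m + m)*(m + 0) = (2*m)*m = 2*m²)
f(g) = 2*g*(-1 + g)/9 (f(g) = ((g + g)*(g - 1))/9 = ((2*g)*(-1 + g))/9 = (2*g*(-1 + g))/9 = 2*g*(-1 + g)/9)
f(p)*u(-10) = ((2/9)*(-72)*(-1 - 72))*(2*(-10)²) = ((2/9)*(-72)*(-73))*(2*100) = 1168*200 = 233600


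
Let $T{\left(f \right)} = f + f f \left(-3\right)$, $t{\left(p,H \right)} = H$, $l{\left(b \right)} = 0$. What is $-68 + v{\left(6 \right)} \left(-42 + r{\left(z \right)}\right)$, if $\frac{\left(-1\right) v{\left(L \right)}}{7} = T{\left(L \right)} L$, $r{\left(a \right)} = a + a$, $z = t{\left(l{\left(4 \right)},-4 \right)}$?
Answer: $-214268$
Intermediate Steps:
$T{\left(f \right)} = f - 3 f^{2}$ ($T{\left(f \right)} = f + f \left(- 3 f\right) = f - 3 f^{2}$)
$z = -4$
$r{\left(a \right)} = 2 a$
$v{\left(L \right)} = - 7 L^{2} \left(1 - 3 L\right)$ ($v{\left(L \right)} = - 7 L \left(1 - 3 L\right) L = - 7 L^{2} \left(1 - 3 L\right)$)
$-68 + v{\left(6 \right)} \left(-42 + r{\left(z \right)}\right) = -68 + 6^{2} \left(-7 + 21 \cdot 6\right) \left(-42 + 2 \left(-4\right)\right) = -68 + 36 \left(-7 + 126\right) \left(-42 - 8\right) = -68 + 36 \cdot 119 \left(-50\right) = -68 + 4284 \left(-50\right) = -68 - 214200 = -214268$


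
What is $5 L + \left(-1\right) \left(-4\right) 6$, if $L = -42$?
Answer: $-186$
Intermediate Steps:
$5 L + \left(-1\right) \left(-4\right) 6 = 5 \left(-42\right) + \left(-1\right) \left(-4\right) 6 = -210 + 4 \cdot 6 = -210 + 24 = -186$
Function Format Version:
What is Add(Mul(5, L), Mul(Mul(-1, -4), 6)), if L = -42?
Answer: -186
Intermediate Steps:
Add(Mul(5, L), Mul(Mul(-1, -4), 6)) = Add(Mul(5, -42), Mul(Mul(-1, -4), 6)) = Add(-210, Mul(4, 6)) = Add(-210, 24) = -186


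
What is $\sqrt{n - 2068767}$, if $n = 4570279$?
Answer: $2 \sqrt{625378} \approx 1581.6$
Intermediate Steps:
$\sqrt{n - 2068767} = \sqrt{4570279 - 2068767} = \sqrt{2501512} = 2 \sqrt{625378}$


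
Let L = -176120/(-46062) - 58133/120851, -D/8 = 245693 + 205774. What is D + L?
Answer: -10052605504577479/2783319381 ≈ -3.6117e+6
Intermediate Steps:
D = -3611736 (D = -8*(245693 + 205774) = -8*451467 = -3611736)
L = 9303277937/2783319381 (L = -176120*(-1/46062) - 58133*1/120851 = 88060/23031 - 58133/120851 = 9303277937/2783319381 ≈ 3.3425)
D + L = -3611736 + 9303277937/2783319381 = -10052605504577479/2783319381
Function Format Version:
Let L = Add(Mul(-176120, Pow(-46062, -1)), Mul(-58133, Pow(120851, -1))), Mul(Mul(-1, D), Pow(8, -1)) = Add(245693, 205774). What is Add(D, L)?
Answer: Rational(-10052605504577479, 2783319381) ≈ -3.6117e+6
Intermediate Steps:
D = -3611736 (D = Mul(-8, Add(245693, 205774)) = Mul(-8, 451467) = -3611736)
L = Rational(9303277937, 2783319381) (L = Add(Mul(-176120, Rational(-1, 46062)), Mul(-58133, Rational(1, 120851))) = Add(Rational(88060, 23031), Rational(-58133, 120851)) = Rational(9303277937, 2783319381) ≈ 3.3425)
Add(D, L) = Add(-3611736, Rational(9303277937, 2783319381)) = Rational(-10052605504577479, 2783319381)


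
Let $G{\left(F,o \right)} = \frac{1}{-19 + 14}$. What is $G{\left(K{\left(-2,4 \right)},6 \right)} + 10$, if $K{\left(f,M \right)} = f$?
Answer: $\frac{49}{5} \approx 9.8$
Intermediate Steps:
$G{\left(F,o \right)} = - \frac{1}{5}$ ($G{\left(F,o \right)} = \frac{1}{-5} = - \frac{1}{5}$)
$G{\left(K{\left(-2,4 \right)},6 \right)} + 10 = - \frac{1}{5} + 10 = \frac{49}{5}$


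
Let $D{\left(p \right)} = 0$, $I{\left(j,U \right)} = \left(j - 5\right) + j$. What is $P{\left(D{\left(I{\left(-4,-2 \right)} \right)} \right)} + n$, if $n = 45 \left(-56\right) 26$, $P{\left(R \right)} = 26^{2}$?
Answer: $-64844$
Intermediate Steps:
$I{\left(j,U \right)} = -5 + 2 j$ ($I{\left(j,U \right)} = \left(-5 + j\right) + j = -5 + 2 j$)
$P{\left(R \right)} = 676$
$n = -65520$ ($n = \left(-2520\right) 26 = -65520$)
$P{\left(D{\left(I{\left(-4,-2 \right)} \right)} \right)} + n = 676 - 65520 = -64844$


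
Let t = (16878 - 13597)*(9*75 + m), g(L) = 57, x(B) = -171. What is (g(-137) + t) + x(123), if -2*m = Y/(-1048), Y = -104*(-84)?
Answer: 291898917/131 ≈ 2.2282e+6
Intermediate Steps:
Y = 8736
m = 546/131 (m = -4368/(-1048) = -4368*(-1)/1048 = -1/2*(-1092/131) = 546/131 ≈ 4.1679)
t = 291913851/131 (t = (16878 - 13597)*(9*75 + 546/131) = 3281*(675 + 546/131) = 3281*(88971/131) = 291913851/131 ≈ 2.2284e+6)
(g(-137) + t) + x(123) = (57 + 291913851/131) - 171 = 291921318/131 - 171 = 291898917/131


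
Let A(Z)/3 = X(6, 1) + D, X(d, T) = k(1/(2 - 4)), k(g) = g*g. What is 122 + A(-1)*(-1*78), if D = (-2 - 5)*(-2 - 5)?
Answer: -22805/2 ≈ -11403.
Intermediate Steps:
k(g) = g²
X(d, T) = ¼ (X(d, T) = (1/(2 - 4))² = (1/(-2))² = (-½)² = ¼)
D = 49 (D = -7*(-7) = 49)
A(Z) = 591/4 (A(Z) = 3*(¼ + 49) = 3*(197/4) = 591/4)
122 + A(-1)*(-1*78) = 122 + 591*(-1*78)/4 = 122 + (591/4)*(-78) = 122 - 23049/2 = -22805/2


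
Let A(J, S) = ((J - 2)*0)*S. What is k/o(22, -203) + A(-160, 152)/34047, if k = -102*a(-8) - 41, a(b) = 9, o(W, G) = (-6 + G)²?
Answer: -959/43681 ≈ -0.021955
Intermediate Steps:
A(J, S) = 0 (A(J, S) = ((-2 + J)*0)*S = 0*S = 0)
k = -959 (k = -102*9 - 41 = -918 - 41 = -959)
k/o(22, -203) + A(-160, 152)/34047 = -959/(-6 - 203)² + 0/34047 = -959/((-209)²) + 0*(1/34047) = -959/43681 + 0 = -959/43681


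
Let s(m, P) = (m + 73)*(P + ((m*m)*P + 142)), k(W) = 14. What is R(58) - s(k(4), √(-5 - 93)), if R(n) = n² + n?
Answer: -8932 - 119973*I*√2 ≈ -8932.0 - 1.6967e+5*I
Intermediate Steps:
R(n) = n + n²
s(m, P) = (73 + m)*(142 + P + P*m²) (s(m, P) = (73 + m)*(P + (m²*P + 142)) = (73 + m)*(P + (P*m² + 142)) = (73 + m)*(P + (142 + P*m²)) = (73 + m)*(142 + P + P*m²))
R(58) - s(k(4), √(-5 - 93)) = 58*(1 + 58) - (10366 + 73*√(-5 - 93) + 142*14 + √(-5 - 93)*14 + √(-5 - 93)*14³ + 73*√(-5 - 93)*14²) = 58*59 - (10366 + 73*√(-98) + 1988 + √(-98)*14 + √(-98)*2744 + 73*√(-98)*196) = 3422 - (10366 + 73*(7*I*√2) + 1988 + (7*I*√2)*14 + (7*I*√2)*2744 + 73*(7*I*√2)*196) = 3422 - (10366 + 511*I*√2 + 1988 + 98*I*√2 + 19208*I*√2 + 100156*I*√2) = 3422 - (12354 + 119973*I*√2) = 3422 + (-12354 - 119973*I*√2) = -8932 - 119973*I*√2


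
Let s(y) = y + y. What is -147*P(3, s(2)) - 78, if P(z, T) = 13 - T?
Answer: -1401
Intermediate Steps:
s(y) = 2*y
-147*P(3, s(2)) - 78 = -147*(13 - 2*2) - 78 = -147*(13 - 1*4) - 78 = -147*(13 - 4) - 78 = -147*9 - 78 = -1323 - 78 = -1401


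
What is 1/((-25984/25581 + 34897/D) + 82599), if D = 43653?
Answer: 124076377/10248557821668 ≈ 1.2107e-5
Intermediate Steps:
1/((-25984/25581 + 34897/D) + 82599) = 1/((-25984/25581 + 34897/43653) + 82599) = 1/(-26842155/124076377 + 82599) = 1/(10248557821668/124076377) = 124076377/10248557821668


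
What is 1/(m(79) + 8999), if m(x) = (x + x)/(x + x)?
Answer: 1/9000 ≈ 0.00011111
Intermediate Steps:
m(x) = 1 (m(x) = (2*x)/((2*x)) = (2*x)*(1/(2*x)) = 1)
1/(m(79) + 8999) = 1/(1 + 8999) = 1/9000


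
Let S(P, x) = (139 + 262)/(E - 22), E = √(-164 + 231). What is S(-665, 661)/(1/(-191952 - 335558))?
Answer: 4653693220/417 + 211531510*√67/417 ≈ 1.5312e+7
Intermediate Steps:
E = √67 ≈ 8.1853
S(P, x) = 401/(-22 + √67) (S(P, x) = (139 + 262)/(√67 - 22) = 401/(-22 + √67))
S(-665, 661)/(1/(-191952 - 335558)) = (-8822/417 - 401*√67/417)/(1/(-191952 - 335558)) = (-8822/417 - 401*√67/417)/(1/(-527510)) = (-8822/417 - 401*√67/417)/(-1/527510) = (-8822/417 - 401*√67/417)*(-527510) = 4653693220/417 + 211531510*√67/417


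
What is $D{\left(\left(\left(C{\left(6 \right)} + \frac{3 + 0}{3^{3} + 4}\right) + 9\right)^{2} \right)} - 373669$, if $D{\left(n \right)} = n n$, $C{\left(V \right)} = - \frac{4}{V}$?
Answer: $- \frac{27574582654133}{74805201} \approx -3.6862 \cdot 10^{5}$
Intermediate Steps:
$D{\left(n \right)} = n^{2}$
$D{\left(\left(\left(C{\left(6 \right)} + \frac{3 + 0}{3^{3} + 4}\right) + 9\right)^{2} \right)} - 373669 = \left(\left(\left(- \frac{4}{6} + \frac{3 + 0}{3^{3} + 4}\right) + 9\right)^{2}\right)^{2} - 373669 = \left(\left(\left(\left(-4\right) \frac{1}{6} + \frac{3}{27 + 4}\right) + 9\right)^{2}\right)^{2} - 373669 = \left(\left(\left(- \frac{2}{3} + \frac{3}{31}\right) + 9\right)^{2}\right)^{2} - 373669 = \left(\left(- \frac{53}{93} + 9\right)^{2}\right)^{2} - 373669 = \left(\left(\frac{784}{93}\right)^{2}\right)^{2} - 373669 = \left(\frac{614656}{8649}\right)^{2} - 373669 = \frac{377801998336}{74805201} - 373669 = - \frac{27574582654133}{74805201}$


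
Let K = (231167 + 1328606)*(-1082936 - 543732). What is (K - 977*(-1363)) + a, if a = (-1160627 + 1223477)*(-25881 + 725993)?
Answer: -2493229455513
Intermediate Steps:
K = -2537232826364 (K = 1559773*(-1626668) = -2537232826364)
a = 44002039200 (a = 62850*700112 = 44002039200)
(K - 977*(-1363)) + a = (-2537232826364 - 977*(-1363)) + 44002039200 = (-2537232826364 + 1331651) + 44002039200 = -2537231494713 + 44002039200 = -2493229455513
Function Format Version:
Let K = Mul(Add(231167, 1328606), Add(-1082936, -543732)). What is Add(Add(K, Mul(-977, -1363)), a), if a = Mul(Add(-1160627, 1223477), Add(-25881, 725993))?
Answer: -2493229455513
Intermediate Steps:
K = -2537232826364 (K = Mul(1559773, -1626668) = -2537232826364)
a = 44002039200 (a = Mul(62850, 700112) = 44002039200)
Add(Add(K, Mul(-977, -1363)), a) = Add(Add(-2537232826364, Mul(-977, -1363)), 44002039200) = Add(Add(-2537232826364, 1331651), 44002039200) = Add(-2537231494713, 44002039200) = -2493229455513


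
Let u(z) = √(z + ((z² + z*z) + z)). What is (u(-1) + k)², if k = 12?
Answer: 144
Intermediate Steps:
u(z) = √(2*z + 2*z²) (u(z) = √(z + ((z² + z²) + z)) = √(z + (2*z² + z)) = √(z + (z + 2*z²)) = √(2*z + 2*z²))
(u(-1) + k)² = (√2*√(-(1 - 1)) + 12)² = (√2*√(-1*0) + 12)² = (√2*√0 + 12)² = (√2*0 + 12)² = (0 + 12)² = 12² = 144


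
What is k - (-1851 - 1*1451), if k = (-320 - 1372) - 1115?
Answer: 495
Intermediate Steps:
k = -2807 (k = -1692 - 1115 = -2807)
k - (-1851 - 1*1451) = -2807 - (-1851 - 1*1451) = -2807 - (-1851 - 1451) = -2807 - 1*(-3302) = -2807 + 3302 = 495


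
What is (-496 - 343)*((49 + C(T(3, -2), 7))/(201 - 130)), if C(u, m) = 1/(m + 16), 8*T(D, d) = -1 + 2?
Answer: -946392/1633 ≈ -579.54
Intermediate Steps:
T(D, d) = ⅛ (T(D, d) = (-1 + 2)/8 = (⅛)*1 = ⅛)
C(u, m) = 1/(16 + m)
(-496 - 343)*((49 + C(T(3, -2), 7))/(201 - 130)) = (-496 - 343)*((49 + 1/(16 + 7))/(201 - 130)) = -839*(49 + 1/23)/71 = -946392/(23*71) = -839*1128/1633 = -946392/1633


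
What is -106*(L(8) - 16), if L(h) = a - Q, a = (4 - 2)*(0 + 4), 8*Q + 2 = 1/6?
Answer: 19769/24 ≈ 823.71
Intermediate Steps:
Q = -11/48 (Q = -¼ + (1/6)/8 = -¼ + (1*(⅙))/8 = -¼ + (⅛)*(⅙) = -¼ + 1/48 = -11/48 ≈ -0.22917)
a = 8 (a = 2*4 = 8)
L(h) = 395/48 (L(h) = 8 - 1*(-11/48) = 8 + 11/48 = 395/48)
-106*(L(8) - 16) = -106*(395/48 - 16) = -106*(-373/48) = 19769/24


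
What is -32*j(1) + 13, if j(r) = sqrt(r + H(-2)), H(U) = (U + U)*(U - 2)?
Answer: 13 - 32*sqrt(17) ≈ -118.94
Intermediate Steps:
H(U) = 2*U*(-2 + U) (H(U) = (2*U)*(-2 + U) = 2*U*(-2 + U))
j(r) = sqrt(16 + r) (j(r) = sqrt(r + 2*(-2)*(-2 - 2)) = sqrt(r + 2*(-2)*(-4)) = sqrt(r + 16) = sqrt(16 + r))
-32*j(1) + 13 = -32*sqrt(16 + 1) + 13 = -32*sqrt(17) + 13 = 13 - 32*sqrt(17)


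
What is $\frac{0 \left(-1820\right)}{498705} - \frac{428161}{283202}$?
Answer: $- \frac{428161}{283202} \approx -1.5119$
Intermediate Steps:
$\frac{0 \left(-1820\right)}{498705} - \frac{428161}{283202} = 0 \cdot \frac{1}{498705} - \frac{428161}{283202} = 0 - \frac{428161}{283202} = - \frac{428161}{283202}$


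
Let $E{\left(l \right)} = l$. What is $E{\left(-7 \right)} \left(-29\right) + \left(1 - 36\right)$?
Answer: $168$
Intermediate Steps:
$E{\left(-7 \right)} \left(-29\right) + \left(1 - 36\right) = \left(-7\right) \left(-29\right) + \left(1 - 36\right) = 203 + \left(1 - 36\right) = 203 - 35 = 168$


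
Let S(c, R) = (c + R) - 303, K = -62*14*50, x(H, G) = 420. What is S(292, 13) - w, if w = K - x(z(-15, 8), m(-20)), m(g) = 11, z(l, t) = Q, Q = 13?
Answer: 43822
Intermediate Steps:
z(l, t) = 13
K = -43400 (K = -868*50 = -43400)
S(c, R) = -303 + R + c (S(c, R) = (R + c) - 303 = -303 + R + c)
w = -43820 (w = -43400 - 1*420 = -43400 - 420 = -43820)
S(292, 13) - w = (-303 + 13 + 292) - 1*(-43820) = 2 + 43820 = 43822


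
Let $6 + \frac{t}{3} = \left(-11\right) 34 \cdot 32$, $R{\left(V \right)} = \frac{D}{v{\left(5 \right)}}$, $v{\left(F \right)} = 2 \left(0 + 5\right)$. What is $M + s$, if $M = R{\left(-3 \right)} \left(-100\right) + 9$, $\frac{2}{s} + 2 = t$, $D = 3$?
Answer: $- \frac{377203}{17962} \approx -21.0$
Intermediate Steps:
$v{\left(F \right)} = 10$ ($v{\left(F \right)} = 2 \cdot 5 = 10$)
$R{\left(V \right)} = \frac{3}{10}$
$t = -35922$ ($t = -18 + 3 \left(-11\right) 34 \cdot 32 = -18 + 3 \left(\left(-374\right) 32\right) = -18 + 3 \left(-11968\right) = -18 - 35904 = -35922$)
$s = - \frac{1}{17962}$ ($s = \frac{2}{-2 - 35922} = \frac{2}{-35924} = 2 \left(- \frac{1}{35924}\right) = - \frac{1}{17962} \approx -5.5673 \cdot 10^{-5}$)
$M = -21$ ($M = \frac{3}{10} \left(-100\right) + 9 = -30 + 9 = -21$)
$M + s = -21 - \frac{1}{17962} = - \frac{377203}{17962}$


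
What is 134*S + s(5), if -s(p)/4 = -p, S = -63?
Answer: -8422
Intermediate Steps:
s(p) = 4*p (s(p) = -(-4)*p = 4*p)
134*S + s(5) = 134*(-63) + 4*5 = -8442 + 20 = -8422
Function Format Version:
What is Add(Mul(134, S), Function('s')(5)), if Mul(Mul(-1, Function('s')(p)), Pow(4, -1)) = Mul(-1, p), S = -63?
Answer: -8422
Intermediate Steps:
Function('s')(p) = Mul(4, p) (Function('s')(p) = Mul(-4, Mul(-1, p)) = Mul(4, p))
Add(Mul(134, S), Function('s')(5)) = Add(Mul(134, -63), Mul(4, 5)) = Add(-8442, 20) = -8422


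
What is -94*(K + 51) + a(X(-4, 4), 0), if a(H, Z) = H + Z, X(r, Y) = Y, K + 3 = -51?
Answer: 286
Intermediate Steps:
K = -54 (K = -3 - 51 = -54)
-94*(K + 51) + a(X(-4, 4), 0) = -94*(-54 + 51) + (4 + 0) = -94*(-3) + 4 = 282 + 4 = 286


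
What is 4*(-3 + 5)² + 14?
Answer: 30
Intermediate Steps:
4*(-3 + 5)² + 14 = 4*2² + 14 = 4*4 + 14 = 16 + 14 = 30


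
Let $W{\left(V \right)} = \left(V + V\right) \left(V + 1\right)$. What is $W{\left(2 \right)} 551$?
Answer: $6612$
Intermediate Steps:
$W{\left(V \right)} = 2 V \left(1 + V\right)$
$W{\left(2 \right)} 551 = 2 \cdot 2 \left(1 + 2\right) 551 = 2 \cdot 2 \cdot 3 \cdot 551 = 12 \cdot 551 = 6612$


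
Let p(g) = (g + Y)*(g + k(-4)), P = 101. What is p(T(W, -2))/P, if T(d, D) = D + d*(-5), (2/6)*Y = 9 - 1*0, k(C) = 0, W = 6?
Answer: 160/101 ≈ 1.5842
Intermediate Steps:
Y = 27 (Y = 3*(9 - 1*0) = 3*(9 + 0) = 3*9 = 27)
T(d, D) = D - 5*d
p(g) = g*(27 + g) (p(g) = (g + 27)*(g + 0) = (27 + g)*g = g*(27 + g))
p(T(W, -2))/P = ((-2 - 5*6)*(27 + (-2 - 5*6)))/101 = ((-2 - 30)*(27 + (-2 - 30)))*(1/101) = -32*(27 - 32)*(1/101) = -32*(-5)*(1/101) = 160*(1/101) = 160/101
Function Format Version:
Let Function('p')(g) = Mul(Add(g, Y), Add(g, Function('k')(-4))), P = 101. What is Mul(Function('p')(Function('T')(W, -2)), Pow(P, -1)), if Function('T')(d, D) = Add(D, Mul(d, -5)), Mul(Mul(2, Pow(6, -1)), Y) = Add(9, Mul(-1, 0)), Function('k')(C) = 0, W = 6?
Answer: Rational(160, 101) ≈ 1.5842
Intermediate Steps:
Y = 27 (Y = Mul(3, Add(9, Mul(-1, 0))) = Mul(3, Add(9, 0)) = Mul(3, 9) = 27)
Function('T')(d, D) = Add(D, Mul(-5, d))
Function('p')(g) = Mul(g, Add(27, g)) (Function('p')(g) = Mul(Add(g, 27), Add(g, 0)) = Mul(Add(27, g), g) = Mul(g, Add(27, g)))
Mul(Function('p')(Function('T')(W, -2)), Pow(P, -1)) = Mul(Mul(Add(-2, Mul(-5, 6)), Add(27, Add(-2, Mul(-5, 6)))), Pow(101, -1)) = Mul(Mul(Add(-2, -30), Add(27, Add(-2, -30))), Rational(1, 101)) = Mul(Mul(-32, Add(27, -32)), Rational(1, 101)) = Mul(Mul(-32, -5), Rational(1, 101)) = Mul(160, Rational(1, 101)) = Rational(160, 101)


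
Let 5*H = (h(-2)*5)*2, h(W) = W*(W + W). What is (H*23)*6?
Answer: 2208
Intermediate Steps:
h(W) = 2*W² (h(W) = W*(2*W) = 2*W²)
H = 16 (H = (((2*(-2)²)*5)*2)/5 = (((2*4)*5)*2)/5 = ((8*5)*2)/5 = (40*2)/5 = (⅕)*80 = 16)
(H*23)*6 = (16*23)*6 = 368*6 = 2208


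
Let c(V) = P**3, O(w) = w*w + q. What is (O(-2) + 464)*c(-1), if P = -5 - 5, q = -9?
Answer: -459000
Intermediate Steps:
P = -10
O(w) = -9 + w**2 (O(w) = w*w - 9 = w**2 - 9 = -9 + w**2)
c(V) = -1000 (c(V) = (-10)**3 = -1000)
(O(-2) + 464)*c(-1) = ((-9 + (-2)**2) + 464)*(-1000) = ((-9 + 4) + 464)*(-1000) = (-5 + 464)*(-1000) = 459*(-1000) = -459000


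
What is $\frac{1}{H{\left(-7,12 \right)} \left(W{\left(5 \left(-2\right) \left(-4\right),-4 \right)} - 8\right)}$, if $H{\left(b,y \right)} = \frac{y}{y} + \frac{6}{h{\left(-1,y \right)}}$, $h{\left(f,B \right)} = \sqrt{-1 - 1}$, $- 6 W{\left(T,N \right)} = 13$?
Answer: $- \frac{6}{1159} - \frac{18 i \sqrt{2}}{1159} \approx -0.0051769 - 0.021964 i$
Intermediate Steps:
$W{\left(T,N \right)} = - \frac{13}{6}$ ($W{\left(T,N \right)} = \left(- \frac{1}{6}\right) 13 = - \frac{13}{6}$)
$h{\left(f,B \right)} = i \sqrt{2}$ ($h{\left(f,B \right)} = \sqrt{-2} = i \sqrt{2}$)
$H{\left(b,y \right)} = 1 - 3 i \sqrt{2}$ ($H{\left(b,y \right)} = \frac{y}{y} + \frac{6}{i \sqrt{2}} = 1 + 6 \left(- \frac{i \sqrt{2}}{2}\right) = 1 - 3 i \sqrt{2}$)
$\frac{1}{H{\left(-7,12 \right)} \left(W{\left(5 \left(-2\right) \left(-4\right),-4 \right)} - 8\right)} = \frac{1}{\left(1 - 3 i \sqrt{2}\right) \left(- \frac{13}{6} - 8\right)} = \frac{1}{\left(1 - 3 i \sqrt{2}\right) \left(- \frac{61}{6}\right)} = \frac{1}{- \frac{61}{6} + \frac{61 i \sqrt{2}}{2}}$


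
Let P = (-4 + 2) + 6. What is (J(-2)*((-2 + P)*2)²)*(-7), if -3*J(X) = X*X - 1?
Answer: 112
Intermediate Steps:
P = 4 (P = -2 + 6 = 4)
J(X) = ⅓ - X²/3 (J(X) = -(X*X - 1)/3 = -(X² - 1)/3 = -(-1 + X²)/3 = ⅓ - X²/3)
(J(-2)*((-2 + P)*2)²)*(-7) = ((⅓ - ⅓*(-2)²)*((-2 + 4)*2)²)*(-7) = ((⅓ - ⅓*4)*(2*2)²)*(-7) = ((⅓ - 4/3)*4²)*(-7) = -1*16*(-7) = -16*(-7) = 112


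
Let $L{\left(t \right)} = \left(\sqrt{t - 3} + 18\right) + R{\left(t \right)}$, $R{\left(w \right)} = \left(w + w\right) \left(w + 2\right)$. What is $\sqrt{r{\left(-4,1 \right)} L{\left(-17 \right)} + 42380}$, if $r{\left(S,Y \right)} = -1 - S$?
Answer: $\sqrt{43964 + 6 i \sqrt{5}} \approx 209.68 + 0.032 i$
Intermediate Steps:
$R{\left(w \right)} = 2 w \left(2 + w\right)$
$L{\left(t \right)} = 18 + \sqrt{-3 + t} + 2 t \left(2 + t\right)$ ($L{\left(t \right)} = \left(\sqrt{t - 3} + 18\right) + 2 t \left(2 + t\right) = \left(\sqrt{-3 + t} + 18\right) + 2 t \left(2 + t\right) = \left(18 + \sqrt{-3 + t}\right) + 2 t \left(2 + t\right) = 18 + \sqrt{-3 + t} + 2 t \left(2 + t\right)$)
$\sqrt{r{\left(-4,1 \right)} L{\left(-17 \right)} + 42380} = \sqrt{\left(-1 - -4\right) \left(18 + \sqrt{-3 - 17} + 2 \left(-17\right) \left(2 - 17\right)\right) + 42380} = \sqrt{\left(-1 + 4\right) \left(18 + \sqrt{-20} + 2 \left(-17\right) \left(-15\right)\right) + 42380} = \sqrt{3 \left(18 + 2 i \sqrt{5} + 510\right) + 42380} = \sqrt{3 \left(528 + 2 i \sqrt{5}\right) + 42380} = \sqrt{\left(1584 + 6 i \sqrt{5}\right) + 42380} = \sqrt{43964 + 6 i \sqrt{5}}$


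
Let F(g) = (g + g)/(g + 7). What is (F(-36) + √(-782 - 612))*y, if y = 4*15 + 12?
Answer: 5184/29 + 72*I*√1394 ≈ 178.76 + 2688.2*I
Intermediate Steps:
y = 72 (y = 60 + 12 = 72)
F(g) = 2*g/(7 + g) (F(g) = (2*g)/(7 + g) = 2*g/(7 + g))
(F(-36) + √(-782 - 612))*y = (2*(-36)/(7 - 36) + √(-782 - 612))*72 = (2*(-36)/(-29) + √(-1394))*72 = (2*(-36)*(-1/29) + I*√1394)*72 = (72/29 + I*√1394)*72 = 5184/29 + 72*I*√1394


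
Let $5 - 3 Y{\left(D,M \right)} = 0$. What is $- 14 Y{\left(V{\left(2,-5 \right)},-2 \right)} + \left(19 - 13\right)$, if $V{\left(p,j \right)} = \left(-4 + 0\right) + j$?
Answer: $- \frac{52}{3} \approx -17.333$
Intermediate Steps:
$V{\left(p,j \right)} = -4 + j$
$Y{\left(D,M \right)} = \frac{5}{3}$ ($Y{\left(D,M \right)} = \frac{5}{3} - 0 = \frac{5}{3} + 0 = \frac{5}{3}$)
$- 14 Y{\left(V{\left(2,-5 \right)},-2 \right)} + \left(19 - 13\right) = \left(-14\right) \frac{5}{3} + \left(19 - 13\right) = - \frac{70}{3} + 6 = - \frac{52}{3}$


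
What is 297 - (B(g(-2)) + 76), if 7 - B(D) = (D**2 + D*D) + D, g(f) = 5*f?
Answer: 404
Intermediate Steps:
B(D) = 7 - D - 2*D**2 (B(D) = 7 - ((D**2 + D*D) + D) = 7 - ((D**2 + D**2) + D) = 7 - (2*D**2 + D) = 7 - (D + 2*D**2) = 7 + (-D - 2*D**2) = 7 - D - 2*D**2)
297 - (B(g(-2)) + 76) = 297 - ((7 - 5*(-2) - 2*(5*(-2))**2) + 76) = 297 - ((7 - 1*(-10) - 2*(-10)**2) + 76) = 297 - ((7 + 10 - 2*100) + 76) = 297 - ((7 + 10 - 200) + 76) = 297 - (-183 + 76) = 297 - 1*(-107) = 297 + 107 = 404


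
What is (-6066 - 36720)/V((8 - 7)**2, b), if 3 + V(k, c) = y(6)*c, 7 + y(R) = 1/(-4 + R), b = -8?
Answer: -42786/49 ≈ -873.18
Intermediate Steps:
y(R) = -7 + 1/(-4 + R)
V(k, c) = -3 - 13*c/2 (V(k, c) = -3 + ((29 - 7*6)/(-4 + 6))*c = -3 + ((29 - 42)/2)*c = -3 + ((1/2)*(-13))*c = -3 - 13*c/2)
(-6066 - 36720)/V((8 - 7)**2, b) = (-6066 - 36720)/(-3 - 13/2*(-8)) = -42786/(-3 + 52) = -42786/49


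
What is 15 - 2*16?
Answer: -17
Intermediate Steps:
15 - 2*16 = 15 - 32 = -17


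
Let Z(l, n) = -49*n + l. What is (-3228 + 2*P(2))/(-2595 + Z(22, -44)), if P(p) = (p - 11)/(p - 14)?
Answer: 2151/278 ≈ 7.7374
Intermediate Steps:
P(p) = (-11 + p)/(-14 + p)
Z(l, n) = l - 49*n
(-3228 + 2*P(2))/(-2595 + Z(22, -44)) = (-3228 + 2*((-11 + 2)/(-14 + 2)))/(-2595 + (22 - 49*(-44))) = (-3228 + 2*(-9/(-12)))/(-2595 + (22 + 2156)) = (-3228 + 2*(-1/12*(-9)))/(-2595 + 2178) = (-3228 + 2*(¾))/(-417) = (-3228 + 3/2)*(-1/417) = -6453/2*(-1/417) = 2151/278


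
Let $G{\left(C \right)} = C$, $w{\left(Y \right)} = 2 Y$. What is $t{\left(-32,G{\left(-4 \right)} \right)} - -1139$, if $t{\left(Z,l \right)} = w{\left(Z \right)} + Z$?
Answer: $1043$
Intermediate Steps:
$t{\left(Z,l \right)} = 3 Z$ ($t{\left(Z,l \right)} = 2 Z + Z = 3 Z$)
$t{\left(-32,G{\left(-4 \right)} \right)} - -1139 = 3 \left(-32\right) - -1139 = -96 + 1139 = 1043$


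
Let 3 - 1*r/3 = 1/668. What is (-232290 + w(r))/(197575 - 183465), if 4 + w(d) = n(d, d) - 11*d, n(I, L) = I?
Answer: -77616241/4712740 ≈ -16.469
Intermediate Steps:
r = 6009/668 (r = 9 - 3/668 = 6009/668 ≈ 8.9955)
w(d) = -4 - 10*d (w(d) = -4 + (d - 11*d) = -4 - 10*d)
(-232290 + w(r))/(197575 - 183465) = (-232290 + (-4 - 10*6009/668))/(197575 - 183465) = (-232290 + (-4 - 30045/334))/14110 = (-232290 - 31381/334)*(1/14110) = -77616241/334*1/14110 = -77616241/4712740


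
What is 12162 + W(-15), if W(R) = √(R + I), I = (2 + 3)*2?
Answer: 12162 + I*√5 ≈ 12162.0 + 2.2361*I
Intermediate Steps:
I = 10 (I = 5*2 = 10)
W(R) = √(10 + R) (W(R) = √(R + 10) = √(10 + R))
12162 + W(-15) = 12162 + √(10 - 15) = 12162 + √(-5) = 12162 + I*√5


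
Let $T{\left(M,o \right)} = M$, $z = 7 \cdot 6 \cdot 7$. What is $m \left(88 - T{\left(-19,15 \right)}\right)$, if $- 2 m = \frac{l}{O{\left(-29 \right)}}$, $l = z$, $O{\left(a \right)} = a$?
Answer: $\frac{15729}{29} \approx 542.38$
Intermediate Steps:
$z = 294$ ($z = 42 \cdot 7 = 294$)
$l = 294$
$m = \frac{147}{29}$ ($m = - \frac{294 \frac{1}{-29}}{2} = - \frac{294 \left(- \frac{1}{29}\right)}{2} = \left(- \frac{1}{2}\right) \left(- \frac{294}{29}\right) = \frac{147}{29} \approx 5.069$)
$m \left(88 - T{\left(-19,15 \right)}\right) = \frac{147 \left(88 - -19\right)}{29} = \frac{147 \left(88 + 19\right)}{29} = \frac{147}{29} \cdot 107 = \frac{15729}{29}$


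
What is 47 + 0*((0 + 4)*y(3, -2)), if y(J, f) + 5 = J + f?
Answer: 47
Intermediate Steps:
y(J, f) = -5 + J + f (y(J, f) = -5 + (J + f) = -5 + J + f)
47 + 0*((0 + 4)*y(3, -2)) = 47 + 0*((0 + 4)*(-5 + 3 - 2)) = 47 + 0*(4*(-4)) = 47 + 0*(-16) = 47 + 0 = 47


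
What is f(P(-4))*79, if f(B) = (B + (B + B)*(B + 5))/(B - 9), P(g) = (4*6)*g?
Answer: -457568/35 ≈ -13073.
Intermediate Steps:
P(g) = 24*g
f(B) = (B + 2*B*(5 + B))/(-9 + B) (f(B) = (B + (2*B)*(5 + B))/(-9 + B) = (B + 2*B*(5 + B))/(-9 + B))
f(P(-4))*79 = ((24*(-4))*(11 + 2*(24*(-4)))/(-9 + 24*(-4)))*79 = -96*(11 + 2*(-96))/(-9 - 96)*79 = -96*(11 - 192)/(-105)*79 = -96*(-1/105)*(-181)*79 = -5792/35*79 = -457568/35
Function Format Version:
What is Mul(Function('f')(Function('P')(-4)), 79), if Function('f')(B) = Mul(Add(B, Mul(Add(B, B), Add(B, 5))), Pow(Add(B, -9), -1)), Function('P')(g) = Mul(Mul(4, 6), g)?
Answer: Rational(-457568, 35) ≈ -13073.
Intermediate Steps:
Function('P')(g) = Mul(24, g)
Function('f')(B) = Mul(Pow(Add(-9, B), -1), Add(B, Mul(2, B, Add(5, B)))) (Function('f')(B) = Mul(Add(B, Mul(Mul(2, B), Add(5, B))), Pow(Add(-9, B), -1)) = Mul(Add(B, Mul(2, B, Add(5, B))), Pow(Add(-9, B), -1)) = Mul(Pow(Add(-9, B), -1), Add(B, Mul(2, B, Add(5, B)))))
Mul(Function('f')(Function('P')(-4)), 79) = Mul(Mul(Mul(24, -4), Pow(Add(-9, Mul(24, -4)), -1), Add(11, Mul(2, Mul(24, -4)))), 79) = Mul(Mul(-96, Pow(Add(-9, -96), -1), Add(11, Mul(2, -96))), 79) = Mul(Mul(-96, Pow(-105, -1), Add(11, -192)), 79) = Mul(Mul(-96, Rational(-1, 105), -181), 79) = Mul(Rational(-5792, 35), 79) = Rational(-457568, 35)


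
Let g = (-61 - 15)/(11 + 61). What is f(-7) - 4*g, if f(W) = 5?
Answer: 83/9 ≈ 9.2222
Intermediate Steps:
g = -19/18 (g = -76/72 = -76*1/72 = -19/18 ≈ -1.0556)
f(-7) - 4*g = 5 - 4*(-19/18) = 5 + 38/9 = 83/9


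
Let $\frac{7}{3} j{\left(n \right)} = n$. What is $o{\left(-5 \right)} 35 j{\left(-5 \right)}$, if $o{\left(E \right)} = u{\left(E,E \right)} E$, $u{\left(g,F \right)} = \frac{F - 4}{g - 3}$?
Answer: $\frac{3375}{8} \approx 421.88$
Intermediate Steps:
$u{\left(g,F \right)} = \frac{-4 + F}{-3 + g}$
$j{\left(n \right)} = \frac{3 n}{7}$
$o{\left(E \right)} = \frac{E \left(-4 + E\right)}{-3 + E}$ ($o{\left(E \right)} = \frac{-4 + E}{-3 + E} E = \frac{E \left(-4 + E\right)}{-3 + E}$)
$o{\left(-5 \right)} 35 j{\left(-5 \right)} = - \frac{5 \left(-4 - 5\right)}{-3 - 5} \cdot 35 \cdot \frac{3}{7} \left(-5\right) = \left(-5\right) \frac{1}{-8} \left(-9\right) 35 \left(- \frac{15}{7}\right) = \left(-5\right) \left(- \frac{1}{8}\right) \left(-9\right) 35 \left(- \frac{15}{7}\right) = \left(- \frac{45}{8}\right) 35 \left(- \frac{15}{7}\right) = \left(- \frac{1575}{8}\right) \left(- \frac{15}{7}\right) = \frac{3375}{8}$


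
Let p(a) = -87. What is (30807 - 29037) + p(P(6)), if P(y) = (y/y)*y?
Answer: 1683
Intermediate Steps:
P(y) = y (P(y) = 1*y = y)
(30807 - 29037) + p(P(6)) = (30807 - 29037) - 87 = 1770 - 87 = 1683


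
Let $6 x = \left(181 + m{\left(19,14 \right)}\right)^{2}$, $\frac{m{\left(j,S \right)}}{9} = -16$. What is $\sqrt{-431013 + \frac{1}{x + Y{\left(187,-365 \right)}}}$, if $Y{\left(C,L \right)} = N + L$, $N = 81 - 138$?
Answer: $\frac{25 i \sqrt{932759727}}{1163} \approx 656.52 i$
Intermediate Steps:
$N = -57$ ($N = 81 - 138 = -57$)
$m{\left(j,S \right)} = -144$ ($m{\left(j,S \right)} = 9 \left(-16\right) = -144$)
$x = \frac{1369}{6}$ ($x = \frac{\left(181 - 144\right)^{2}}{6} = \frac{37^{2}}{6} = \frac{1}{6} \cdot 1369 = \frac{1369}{6} \approx 228.17$)
$Y{\left(C,L \right)} = -57 + L$
$\sqrt{-431013 + \frac{1}{x + Y{\left(187,-365 \right)}}} = \sqrt{-431013 + \frac{1}{\frac{1369}{6} - 422}} = \sqrt{-431013 + \frac{1}{- \frac{1163}{6}}} = \sqrt{-431013 - \frac{6}{1163}} = \sqrt{- \frac{501268125}{1163}} = \frac{25 i \sqrt{932759727}}{1163}$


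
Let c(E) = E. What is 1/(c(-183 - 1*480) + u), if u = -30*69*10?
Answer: -1/21363 ≈ -4.6810e-5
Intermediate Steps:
u = -20700 (u = -2070*10 = -20700)
1/(c(-183 - 1*480) + u) = 1/((-183 - 1*480) - 20700) = 1/((-183 - 480) - 20700) = 1/(-663 - 20700) = 1/(-21363) = -1/21363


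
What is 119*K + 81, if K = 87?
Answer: 10434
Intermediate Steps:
119*K + 81 = 119*87 + 81 = 10353 + 81 = 10434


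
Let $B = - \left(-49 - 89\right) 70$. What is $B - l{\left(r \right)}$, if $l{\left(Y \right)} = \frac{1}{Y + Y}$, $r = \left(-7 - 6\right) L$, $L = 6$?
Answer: $\frac{1506961}{156} \approx 9660.0$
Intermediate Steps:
$B = 9660$ ($B = - \left(-138\right) 70 = \left(-1\right) \left(-9660\right) = 9660$)
$r = -78$ ($r = \left(-7 - 6\right) 6 = \left(-13\right) 6 = -78$)
$l{\left(Y \right)} = \frac{1}{2 Y}$
$B - l{\left(r \right)} = 9660 - \frac{1}{2 \left(-78\right)} = 9660 - \frac{1}{2} \left(- \frac{1}{78}\right) = 9660 - - \frac{1}{156} = 9660 + \frac{1}{156} = \frac{1506961}{156}$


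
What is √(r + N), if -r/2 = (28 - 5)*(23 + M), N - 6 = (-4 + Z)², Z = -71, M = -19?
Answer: √5447 ≈ 73.804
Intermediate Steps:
N = 5631 (N = 6 + (-4 - 71)² = 6 + (-75)² = 6 + 5625 = 5631)
r = -184 (r = -2*(28 - 5)*(23 - 19) = -46*4 = -2*92 = -184)
√(r + N) = √(-184 + 5631) = √5447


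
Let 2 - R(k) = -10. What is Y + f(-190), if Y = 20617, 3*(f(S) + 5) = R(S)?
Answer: 20616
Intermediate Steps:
R(k) = 12 (R(k) = 2 - 1*(-10) = 2 + 10 = 12)
f(S) = -1 (f(S) = -5 + (⅓)*12 = -5 + 4 = -1)
Y + f(-190) = 20617 - 1 = 20616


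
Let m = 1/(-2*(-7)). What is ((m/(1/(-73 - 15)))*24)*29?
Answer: -30624/7 ≈ -4374.9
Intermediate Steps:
m = 1/14 ≈ 0.071429
((m/(1/(-73 - 15)))*24)*29 = ((1/(14*(1/(-73 - 15))))*24)*29 = ((1/(14*(1/(-88))))*24)*29 = ((1/(14*(-1/88)))*24)*29 = (((1/14)*(-88))*24)*29 = -44/7*24*29 = -1056/7*29 = -30624/7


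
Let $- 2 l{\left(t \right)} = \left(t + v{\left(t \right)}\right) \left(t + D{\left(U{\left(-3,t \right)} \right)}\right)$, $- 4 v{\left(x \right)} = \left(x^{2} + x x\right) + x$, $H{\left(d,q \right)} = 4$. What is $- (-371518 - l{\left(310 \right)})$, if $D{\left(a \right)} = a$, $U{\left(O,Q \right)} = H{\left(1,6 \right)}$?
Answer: $\frac{15757731}{2} \approx 7.8789 \cdot 10^{6}$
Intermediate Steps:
$U{\left(O,Q \right)} = 4$
$v{\left(x \right)} = - \frac{x^{2}}{2} - \frac{x}{4}$ ($v{\left(x \right)} = - \frac{\left(x^{2} + x x\right) + x}{4} = - \frac{\left(x^{2} + x^{2}\right) + x}{4} = - \frac{2 x^{2} + x}{4} = - \frac{x + 2 x^{2}}{4} = - \frac{x^{2}}{2} - \frac{x}{4}$)
$l{\left(t \right)} = - \frac{\left(4 + t\right) \left(t - \frac{t \left(1 + 2 t\right)}{4}\right)}{2}$ ($l{\left(t \right)} = - \frac{\left(t - \frac{t \left(1 + 2 t\right)}{4}\right) \left(t + 4\right)}{2} = - \frac{\left(t - \frac{t \left(1 + 2 t\right)}{4}\right) \left(4 + t\right)}{2} = - \frac{\left(4 + t\right) \left(t - \frac{t \left(1 + 2 t\right)}{4}\right)}{2}$)
$- (-371518 - l{\left(310 \right)}) = - (-371518 - \frac{1}{8} \cdot 310 \left(-12 + 2 \cdot 310^{2} + 5 \cdot 310\right)) = - (-371518 - \frac{1}{8} \cdot 310 \left(-12 + 2 \cdot 96100 + 1550\right)) = - (-371518 - \frac{1}{8} \cdot 310 \left(-12 + 192200 + 1550\right)) = - (-371518 - \frac{1}{8} \cdot 310 \cdot 193738) = - (-371518 - \frac{15014695}{2}) = \left(-1\right) \left(- \frac{15757731}{2}\right) = \frac{15757731}{2}$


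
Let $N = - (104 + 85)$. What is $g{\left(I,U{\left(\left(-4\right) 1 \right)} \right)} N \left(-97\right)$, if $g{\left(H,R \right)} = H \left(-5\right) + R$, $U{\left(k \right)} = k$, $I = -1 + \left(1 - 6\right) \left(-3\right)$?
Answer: $-1356642$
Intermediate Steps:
$N = -189$ ($N = \left(-1\right) 189 = -189$)
$I = 14$ ($I = -1 + \left(1 - 6\right) \left(-3\right) = -1 - -15 = -1 + 15 = 14$)
$g{\left(H,R \right)} = R - 5 H$ ($g{\left(H,R \right)} = - 5 H + R = R - 5 H$)
$g{\left(I,U{\left(\left(-4\right) 1 \right)} \right)} N \left(-97\right) = \left(\left(-4\right) 1 - 70\right) \left(-189\right) \left(-97\right) = \left(-4 - 70\right) \left(-189\right) \left(-97\right) = \left(-74\right) \left(-189\right) \left(-97\right) = 13986 \left(-97\right) = -1356642$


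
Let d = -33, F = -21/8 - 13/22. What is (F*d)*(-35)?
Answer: -29715/8 ≈ -3714.4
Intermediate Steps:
F = -283/88 (F = -21*⅛ - 13*1/22 = -21/8 - 13/22 = -283/88 ≈ -3.2159)
(F*d)*(-35) = -283/88*(-33)*(-35) = (849/8)*(-35) = -29715/8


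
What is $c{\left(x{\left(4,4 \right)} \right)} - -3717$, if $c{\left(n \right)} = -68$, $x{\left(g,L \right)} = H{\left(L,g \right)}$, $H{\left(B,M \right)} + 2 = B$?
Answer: $3649$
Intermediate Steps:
$H{\left(B,M \right)} = -2 + B$
$x{\left(g,L \right)} = -2 + L$
$c{\left(x{\left(4,4 \right)} \right)} - -3717 = -68 - -3717 = -68 + 3717 = 3649$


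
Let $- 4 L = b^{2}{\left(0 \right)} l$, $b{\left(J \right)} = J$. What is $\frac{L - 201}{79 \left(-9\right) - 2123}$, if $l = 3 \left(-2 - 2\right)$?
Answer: $\frac{201}{2834} \approx 0.070925$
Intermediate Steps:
$l = -12$ ($l = 3 \left(-4\right) = -12$)
$L = 0$ ($L = - \frac{0^{2} \left(-12\right)}{4} = - \frac{0 \left(-12\right)}{4} = \left(- \frac{1}{4}\right) 0 = 0$)
$\frac{L - 201}{79 \left(-9\right) - 2123} = \frac{0 - 201}{79 \left(-9\right) - 2123} = - \frac{201}{-711 - 2123} = - \frac{201}{-2834} = \left(-201\right) \left(- \frac{1}{2834}\right) = \frac{201}{2834}$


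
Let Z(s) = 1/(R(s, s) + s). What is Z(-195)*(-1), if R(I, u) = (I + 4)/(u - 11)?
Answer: 206/39979 ≈ 0.0051527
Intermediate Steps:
R(I, u) = (4 + I)/(-11 + u)
Z(s) = 1/(s + (4 + s)/(-11 + s)) (Z(s) = 1/((4 + s)/(-11 + s) + s) = 1/(s + (4 + s)/(-11 + s)))
Z(-195)*(-1) = ((-11 - 195)/(4 - 195 - 195*(-11 - 195)))*(-1) = (-206/(4 - 195 - 195*(-206)))*(-1) = (-206/(4 - 195 + 40170))*(-1) = (-206/39979)*(-1) = ((1/39979)*(-206))*(-1) = -206/39979*(-1) = 206/39979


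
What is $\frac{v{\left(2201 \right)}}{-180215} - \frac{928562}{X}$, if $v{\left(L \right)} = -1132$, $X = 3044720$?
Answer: $- \frac{2341345397}{7838631640} \approx -0.29869$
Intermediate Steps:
$\frac{v{\left(2201 \right)}}{-180215} - \frac{928562}{X} = - \frac{1132}{-180215} - \frac{928562}{3044720} = \left(-1132\right) \left(- \frac{1}{180215}\right) - \frac{464281}{1522360} = \frac{1132}{180215} - \frac{464281}{1522360} = - \frac{2341345397}{7838631640}$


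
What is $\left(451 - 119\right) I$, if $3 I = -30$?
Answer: $-3320$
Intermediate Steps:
$I = -10$ ($I = \frac{1}{3} \left(-30\right) = -10$)
$\left(451 - 119\right) I = \left(451 - 119\right) \left(-10\right) = 332 \left(-10\right) = -3320$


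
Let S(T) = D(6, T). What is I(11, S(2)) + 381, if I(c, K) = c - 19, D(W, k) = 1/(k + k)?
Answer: 373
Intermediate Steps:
D(W, k) = 1/(2*k)
S(T) = 1/(2*T)
I(c, K) = -19 + c
I(11, S(2)) + 381 = (-19 + 11) + 381 = -8 + 381 = 373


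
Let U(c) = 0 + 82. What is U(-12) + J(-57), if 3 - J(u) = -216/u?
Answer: 1543/19 ≈ 81.211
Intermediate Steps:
J(u) = 3 + 216/u (J(u) = 3 - (-216)/u = 3 + 216/u)
U(c) = 82
U(-12) + J(-57) = 82 + (3 + 216/(-57)) = 82 + (3 + 216*(-1/57)) = 82 + (3 - 72/19) = 82 - 15/19 = 1543/19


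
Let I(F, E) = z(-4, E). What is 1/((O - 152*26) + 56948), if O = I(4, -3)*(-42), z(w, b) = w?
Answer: 1/53164 ≈ 1.8810e-5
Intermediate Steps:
I(F, E) = -4
O = 168 (O = -4*(-42) = 168)
1/((O - 152*26) + 56948) = 1/((168 - 152*26) + 56948) = 1/((168 - 3952) + 56948) = 1/(-3784 + 56948) = 1/53164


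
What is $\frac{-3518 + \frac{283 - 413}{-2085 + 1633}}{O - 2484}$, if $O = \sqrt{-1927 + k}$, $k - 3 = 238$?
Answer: $\frac{164565621}{116238241} + \frac{265001 i \sqrt{1686}}{464952964} \approx 1.4158 + 0.023403 i$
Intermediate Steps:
$k = 241$ ($k = 3 + 238 = 241$)
$O = i \sqrt{1686}$ ($O = \sqrt{-1927 + 241} = \sqrt{-1686} = i \sqrt{1686} \approx 41.061 i$)
$\frac{-3518 + \frac{283 - 413}{-2085 + 1633}}{O - 2484} = \frac{-3518 + \frac{283 - 413}{-2085 + 1633}}{i \sqrt{1686} - 2484} = \frac{-3518 - \frac{130}{-452}}{-2484 + i \sqrt{1686}} = \frac{-3518 - - \frac{65}{226}}{-2484 + i \sqrt{1686}} = \frac{-3518 + \frac{65}{226}}{-2484 + i \sqrt{1686}} = - \frac{795003}{226 \left(-2484 + i \sqrt{1686}\right)}$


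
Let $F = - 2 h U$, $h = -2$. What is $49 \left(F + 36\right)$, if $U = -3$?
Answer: $1176$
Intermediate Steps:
$F = -12$ ($F = \left(-2\right) \left(-2\right) \left(-3\right) = 4 \left(-3\right) = -12$)
$49 \left(F + 36\right) = 49 \left(-12 + 36\right) = 49 \cdot 24 = 1176$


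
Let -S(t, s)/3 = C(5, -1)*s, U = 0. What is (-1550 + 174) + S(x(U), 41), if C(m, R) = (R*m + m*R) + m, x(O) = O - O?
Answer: -761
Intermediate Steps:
x(O) = 0
C(m, R) = m + 2*R*m (C(m, R) = (R*m + R*m) + m = 2*R*m + m = m + 2*R*m)
S(t, s) = 15*s (S(t, s) = -3*5*(1 + 2*(-1))*s = -3*5*(1 - 2)*s = -3*5*(-1)*s = -(-15)*s = 15*s)
(-1550 + 174) + S(x(U), 41) = (-1550 + 174) + 15*41 = -1376 + 615 = -761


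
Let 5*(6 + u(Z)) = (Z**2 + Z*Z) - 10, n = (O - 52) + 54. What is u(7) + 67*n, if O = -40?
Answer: -12672/5 ≈ -2534.4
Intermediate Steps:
n = -38 (n = (-40 - 52) + 54 = -92 + 54 = -38)
u(Z) = -8 + 2*Z**2/5 (u(Z) = -6 + ((Z**2 + Z*Z) - 10)/5 = -6 + ((Z**2 + Z**2) - 10)/5 = -6 + (2*Z**2 - 10)/5 = -6 + (-10 + 2*Z**2)/5 = -6 + (-2 + 2*Z**2/5) = -8 + 2*Z**2/5)
u(7) + 67*n = (-8 + (2/5)*7**2) + 67*(-38) = (-8 + (2/5)*49) - 2546 = (-8 + 98/5) - 2546 = 58/5 - 2546 = -12672/5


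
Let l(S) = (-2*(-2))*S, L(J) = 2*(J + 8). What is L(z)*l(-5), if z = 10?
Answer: -720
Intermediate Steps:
L(J) = 16 + 2*J (L(J) = 2*(8 + J) = 16 + 2*J)
l(S) = 4*S
L(z)*l(-5) = (16 + 2*10)*(4*(-5)) = (16 + 20)*(-20) = 36*(-20) = -720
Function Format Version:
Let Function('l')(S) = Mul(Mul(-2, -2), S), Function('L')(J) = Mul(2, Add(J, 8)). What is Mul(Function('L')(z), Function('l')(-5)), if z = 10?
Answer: -720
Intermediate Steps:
Function('L')(J) = Add(16, Mul(2, J)) (Function('L')(J) = Mul(2, Add(8, J)) = Add(16, Mul(2, J)))
Function('l')(S) = Mul(4, S)
Mul(Function('L')(z), Function('l')(-5)) = Mul(Add(16, Mul(2, 10)), Mul(4, -5)) = Mul(Add(16, 20), -20) = Mul(36, -20) = -720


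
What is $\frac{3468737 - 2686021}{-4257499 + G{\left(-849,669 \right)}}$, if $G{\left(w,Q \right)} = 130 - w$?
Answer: $- \frac{195679}{1064130} \approx -0.18389$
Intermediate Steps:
$\frac{3468737 - 2686021}{-4257499 + G{\left(-849,669 \right)}} = \frac{3468737 - 2686021}{-4257499 + \left(130 - -849\right)} = \frac{782716}{-4257499 + \left(130 + 849\right)} = \frac{782716}{-4257499 + 979} = \frac{782716}{-4256520} = 782716 \left(- \frac{1}{4256520}\right) = - \frac{195679}{1064130}$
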